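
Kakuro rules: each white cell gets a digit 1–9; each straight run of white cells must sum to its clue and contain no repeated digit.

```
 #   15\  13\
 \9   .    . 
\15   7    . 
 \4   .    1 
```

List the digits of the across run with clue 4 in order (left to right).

3 1

4 in 2 cells must be {1,3}.
R2C2 = 15 − 7 = 8 completes the 15 across.
R3C1 = 4 − 1 = 3 completes the 4 across.
R1C1 = 15 − 10 = 5 completes the 15 down.
R1C2 = 9 − 5 = 4 completes the 9 across.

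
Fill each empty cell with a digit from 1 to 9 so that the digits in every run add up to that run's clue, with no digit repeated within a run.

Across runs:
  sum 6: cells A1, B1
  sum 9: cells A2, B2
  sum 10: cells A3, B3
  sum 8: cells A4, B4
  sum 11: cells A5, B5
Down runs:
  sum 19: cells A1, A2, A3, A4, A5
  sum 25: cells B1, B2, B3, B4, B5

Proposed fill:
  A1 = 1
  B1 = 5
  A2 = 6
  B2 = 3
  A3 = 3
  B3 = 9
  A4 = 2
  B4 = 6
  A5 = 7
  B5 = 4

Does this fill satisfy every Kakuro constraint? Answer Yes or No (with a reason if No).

No — the across run A3–B3 sums to 12, not 10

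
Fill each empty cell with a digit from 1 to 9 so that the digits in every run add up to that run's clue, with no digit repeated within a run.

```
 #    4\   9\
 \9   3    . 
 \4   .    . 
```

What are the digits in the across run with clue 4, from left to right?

1 3

4 in 2 cells must be {1,3}.
R1C2 = 9 − 3 = 6 completes the 9 across.
R2C1 = 4 − 3 = 1 completes the 4 down.
R2C2 = 4 − 1 = 3 completes the 4 across.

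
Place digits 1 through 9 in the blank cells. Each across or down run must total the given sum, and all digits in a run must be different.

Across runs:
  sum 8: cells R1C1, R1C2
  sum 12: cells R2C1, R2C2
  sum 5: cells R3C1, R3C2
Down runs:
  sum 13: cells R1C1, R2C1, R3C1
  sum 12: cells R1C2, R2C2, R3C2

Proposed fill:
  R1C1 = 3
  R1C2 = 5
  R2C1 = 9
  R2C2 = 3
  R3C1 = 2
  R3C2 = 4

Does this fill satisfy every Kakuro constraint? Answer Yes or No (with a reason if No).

No — the down run R1C1–R3C1 sums to 14, not 13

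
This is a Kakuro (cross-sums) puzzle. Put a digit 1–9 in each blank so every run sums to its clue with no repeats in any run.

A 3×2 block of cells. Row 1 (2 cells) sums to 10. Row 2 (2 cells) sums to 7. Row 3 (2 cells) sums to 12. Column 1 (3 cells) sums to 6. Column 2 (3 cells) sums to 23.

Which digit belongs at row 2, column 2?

6 in 3 cells must be {1,2,3}; 23 in 3 cells must be {6,8,9}.
The 7 across and the 23 down share only 6, so (2,2) = 6.
The 12 across and the 6 down share only 3, so (3,1) = 3.
(3,2) = 12 − 3 = 9 completes the 12 across.
(1,2) = 23 − 15 = 8 completes the 23 down.
(2,1) = 7 − 6 = 1 completes the 7 across.
(1,1) = 10 − 8 = 2 completes the 10 across.

6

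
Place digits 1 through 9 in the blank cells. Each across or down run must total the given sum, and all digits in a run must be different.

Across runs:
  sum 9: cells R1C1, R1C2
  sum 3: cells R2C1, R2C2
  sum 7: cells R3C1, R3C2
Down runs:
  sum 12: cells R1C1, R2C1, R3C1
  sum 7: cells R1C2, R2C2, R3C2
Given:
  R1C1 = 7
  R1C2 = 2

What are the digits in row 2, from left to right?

2, 1

3 in 2 cells must be {1,2}; 7 in 3 cells must be {1,2,4}.
Given what's placed, R2C2 must be 1 to fit the 3 across and 7 down.
R3C2 = 7 − 3 = 4 completes the 7 down.
R2C1 = 3 − 1 = 2 completes the 3 across.
R3C1 = 7 − 4 = 3 completes the 7 across.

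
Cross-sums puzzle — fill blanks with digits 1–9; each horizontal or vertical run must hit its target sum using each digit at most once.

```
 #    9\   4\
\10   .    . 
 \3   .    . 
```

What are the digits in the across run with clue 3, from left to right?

2, 1

3 in 2 cells must be {1,2}; 4 in 2 cells must be {1,3}.
The 3 across and the 4 down share only 1, so R2C2 = 1.
R1C2 = 4 − 1 = 3 completes the 4 down.
R2C1 = 3 − 1 = 2 completes the 3 across.
R1C1 = 10 − 3 = 7 completes the 10 across.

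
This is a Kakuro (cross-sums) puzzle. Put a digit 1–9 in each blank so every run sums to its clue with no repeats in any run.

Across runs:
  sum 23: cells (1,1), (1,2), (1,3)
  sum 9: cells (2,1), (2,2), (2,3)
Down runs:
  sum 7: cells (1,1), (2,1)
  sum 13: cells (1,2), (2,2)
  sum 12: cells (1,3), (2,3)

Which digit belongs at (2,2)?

23 in 3 cells must be {6,8,9}.
The 23 across and the 7 down share only 6, so (1,1) = 6.
(2,1) = 7 − 6 = 1 completes the 7 down.
Nothing is forced directly, so branch on (2,2), whose candidates are 5 or 6. If (2,2) = 6: then (1,2) would have to be in {8,9} for the 23 across but in {7} for the 13 down — contradiction. So (2,2) = 5.
(1,2) = 13 − 5 = 8 completes the 13 down.
(1,3) = 23 − 14 = 9 completes the 23 across.
(2,3) = 9 − 6 = 3 completes the 9 across.

5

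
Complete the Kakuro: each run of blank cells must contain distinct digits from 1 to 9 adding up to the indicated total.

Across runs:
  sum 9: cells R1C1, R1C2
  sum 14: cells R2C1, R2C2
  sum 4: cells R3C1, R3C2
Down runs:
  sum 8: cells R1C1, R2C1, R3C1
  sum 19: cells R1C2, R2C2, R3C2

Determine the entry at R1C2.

4 in 2 cells must be {1,3}.
The 14 across and the 8 down share only 5, so R2C1 = 5.
R2C2 = 14 − 5 = 9 completes the 14 across.
Given what's placed, R3C1 must be 1 to fit the 4 across and 8 down.
R3C2 = 4 − 1 = 3 completes the 4 across.
R1C1 = 8 − 6 = 2 completes the 8 down.
R1C2 = 9 − 2 = 7 completes the 9 across.

7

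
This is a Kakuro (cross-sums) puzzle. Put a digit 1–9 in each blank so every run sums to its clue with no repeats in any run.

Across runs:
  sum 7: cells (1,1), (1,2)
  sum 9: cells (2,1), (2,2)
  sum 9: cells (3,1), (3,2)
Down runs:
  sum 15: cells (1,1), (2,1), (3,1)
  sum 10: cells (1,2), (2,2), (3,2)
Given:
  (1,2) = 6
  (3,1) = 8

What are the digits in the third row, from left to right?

8 1

(1,1) = 7 − 6 = 1 completes the 7 across.
(2,1) = 15 − 9 = 6 completes the 15 down.
(2,2) = 9 − 6 = 3 completes the 9 across.
(3,2) = 9 − 8 = 1 completes the 9 across.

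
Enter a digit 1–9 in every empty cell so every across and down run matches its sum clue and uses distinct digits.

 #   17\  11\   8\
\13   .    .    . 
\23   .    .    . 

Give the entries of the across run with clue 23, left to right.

23 in 3 cells must be {6,8,9}; 17 in 2 cells must be {8,9}.
The 23 across and the 8 down share only 6, so R2C3 = 6.
R1C3 = 8 − 6 = 2 completes the 8 down.
Given what's placed, R1C1 must be 8 to fit the 13 across and 17 down.
R1C2 = 13 − 10 = 3 completes the 13 across.
R2C1 = 17 − 8 = 9 completes the 17 down.
R2C2 = 23 − 15 = 8 completes the 23 across.

9 8 6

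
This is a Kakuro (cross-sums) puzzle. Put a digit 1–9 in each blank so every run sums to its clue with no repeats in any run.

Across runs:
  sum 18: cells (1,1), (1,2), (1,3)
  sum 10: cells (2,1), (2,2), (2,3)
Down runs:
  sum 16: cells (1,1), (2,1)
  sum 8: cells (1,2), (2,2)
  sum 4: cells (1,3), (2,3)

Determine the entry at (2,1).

7

16 in 2 cells must be {7,9}; 4 in 2 cells must be {1,3}.
The 10 across and the 16 down share only 7, so (2,1) = 7.
Given what's placed, (2,3) must be 1 to fit the 10 across and 4 down.
(1,1) = 16 − 7 = 9 completes the 16 down.
(1,3) = 4 − 1 = 3 completes the 4 down.
(2,2) = 10 − 8 = 2 completes the 10 across.
(1,2) = 18 − 12 = 6 completes the 18 across.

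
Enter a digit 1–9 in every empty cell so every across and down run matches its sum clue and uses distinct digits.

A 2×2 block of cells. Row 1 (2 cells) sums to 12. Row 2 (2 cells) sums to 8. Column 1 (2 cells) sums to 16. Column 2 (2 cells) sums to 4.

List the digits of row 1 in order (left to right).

9 3

16 in 2 cells must be {7,9}; 4 in 2 cells must be {1,3}.
The 12 across and the 4 down share only 3, so (1,2) = 3.
The 8 across and the 16 down share only 7, so (2,1) = 7.
(2,2) = 8 − 7 = 1 completes the 8 across.
(1,1) = 12 − 3 = 9 completes the 12 across.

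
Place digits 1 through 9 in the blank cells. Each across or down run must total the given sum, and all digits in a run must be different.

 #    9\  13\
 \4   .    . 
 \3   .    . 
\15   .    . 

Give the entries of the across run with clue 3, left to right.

2 1

4 in 2 cells must be {1,3}; 3 in 2 cells must be {1,2}.
The 15 across and the 9 down share only 6, so R3C1 = 6.
R3C2 = 15 − 6 = 9 completes the 15 across.
Given what's placed, R1C1 must be 1 to fit the 4 across and 9 down.
R1C2 = 4 − 1 = 3 completes the 4 across.
R2C1 = 9 − 7 = 2 completes the 9 down.
R2C2 = 3 − 2 = 1 completes the 3 across.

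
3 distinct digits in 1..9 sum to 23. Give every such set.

3 distinct digits from 1–9 sum between 6 and 24.
Only one set works: {6,8,9}.

{6,8,9}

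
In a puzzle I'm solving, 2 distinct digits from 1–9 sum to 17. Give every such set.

2 distinct digits from 1–9 sum between 3 and 17.
Only one set works: {8,9}.

{8,9}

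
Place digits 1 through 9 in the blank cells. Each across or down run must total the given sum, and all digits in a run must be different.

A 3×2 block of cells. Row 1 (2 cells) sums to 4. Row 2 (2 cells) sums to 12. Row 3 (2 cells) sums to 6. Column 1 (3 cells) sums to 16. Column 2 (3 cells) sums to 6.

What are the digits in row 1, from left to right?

3 1

4 in 2 cells must be {1,3}; 6 in 3 cells must be {1,2,3}.
The 12 across and the 6 down share only 3, so (2,2) = 3.
Given what's placed, (1,2) must be 1 to fit the 4 across and 6 down.
(2,1) = 12 − 3 = 9 completes the 12 across.
(3,2) = 6 − 4 = 2 completes the 6 down.
(1,1) = 4 − 1 = 3 completes the 4 across.
(3,1) = 6 − 2 = 4 completes the 6 across.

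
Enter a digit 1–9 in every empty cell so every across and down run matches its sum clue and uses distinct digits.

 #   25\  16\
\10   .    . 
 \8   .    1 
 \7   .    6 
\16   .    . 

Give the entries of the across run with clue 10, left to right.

16 in 2 cells must be {7,9}.
R2C1 = 8 − 1 = 7 completes the 8 across.
R3C1 = 7 − 6 = 1 completes the 7 across.
Given what's placed, R4C1 must be 9 to fit the 16 across and 25 down.
R4C2 = 16 − 9 = 7 completes the 16 across.
R1C1 = 25 − 17 = 8 completes the 25 down.
R1C2 = 10 − 8 = 2 completes the 10 across.

8 2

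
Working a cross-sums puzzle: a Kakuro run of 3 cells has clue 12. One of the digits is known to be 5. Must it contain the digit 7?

No

Counterexample: {1,5,6} sums to 12 under that restriction without using 7.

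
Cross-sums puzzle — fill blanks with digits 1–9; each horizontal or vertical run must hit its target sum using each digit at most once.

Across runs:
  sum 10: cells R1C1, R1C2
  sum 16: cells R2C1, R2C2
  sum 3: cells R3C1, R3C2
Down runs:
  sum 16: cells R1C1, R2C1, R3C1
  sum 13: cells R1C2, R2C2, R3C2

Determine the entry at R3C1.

1

16 in 2 cells must be {7,9}; 3 in 2 cells must be {1,2}.
Nothing is forced directly, so branch on R2C1, whose candidates are 7 or 9. If R2C1 = 7: that forces R2C2 = 9, R3C1 = 1, after which R3C2 would have to be in {2} for the 3 across but in {1,3} for the 13 down — contradiction. So R2C1 = 9.
R2C2 = 16 − 9 = 7 completes the 16 across.
Nothing is forced directly, so branch on R3C1, whose candidates are 1 or 2. If R3C1 = 2: then R1C1 would have to be in {1,2,3,4,6,7,8,9} for the 10 across but in {5} for the 16 down — contradiction. So R3C1 = 1.
R1C1 = 16 − 10 = 6 completes the 16 down.
R1C2 = 10 − 6 = 4 completes the 10 across.
R3C2 = 3 − 1 = 2 completes the 3 across.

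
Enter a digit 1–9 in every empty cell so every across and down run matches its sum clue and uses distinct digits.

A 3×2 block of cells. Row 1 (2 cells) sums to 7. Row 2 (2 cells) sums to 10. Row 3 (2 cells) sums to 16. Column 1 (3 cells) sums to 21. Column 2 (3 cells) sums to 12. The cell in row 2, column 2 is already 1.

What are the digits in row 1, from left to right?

5, 2

16 in 2 cells must be {7,9}.
(2,1) = 10 − 1 = 9 completes the 10 across.
(3,1) = 7: the only remaining digit allowed by both the 16 across and the 21 down.
(3,2) = 16 − 7 = 9 completes the 16 across.
(1,1) = 21 − 16 = 5 completes the 21 down.
(1,2) = 7 − 5 = 2 completes the 7 across.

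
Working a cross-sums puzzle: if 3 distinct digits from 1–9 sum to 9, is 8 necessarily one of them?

Counterexample: {1,2,6} sums to 9 without using 8.

No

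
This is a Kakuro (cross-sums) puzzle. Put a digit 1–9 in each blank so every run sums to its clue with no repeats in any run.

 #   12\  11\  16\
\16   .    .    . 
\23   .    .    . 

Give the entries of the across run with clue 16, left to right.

4 5 7

23 in 3 cells must be {6,8,9}; 16 in 2 cells must be {7,9}.
The 23 across and the 16 down share only 9, so R2C3 = 9.
R1C3 = 16 − 9 = 7 completes the 16 down.
Given what's placed, R2C1 must be 8 to fit the 23 across and 12 down.
R2C2 = 23 − 17 = 6 completes the 23 across.
R1C1 = 12 − 8 = 4 completes the 12 down.
R1C2 = 16 − 11 = 5 completes the 16 across.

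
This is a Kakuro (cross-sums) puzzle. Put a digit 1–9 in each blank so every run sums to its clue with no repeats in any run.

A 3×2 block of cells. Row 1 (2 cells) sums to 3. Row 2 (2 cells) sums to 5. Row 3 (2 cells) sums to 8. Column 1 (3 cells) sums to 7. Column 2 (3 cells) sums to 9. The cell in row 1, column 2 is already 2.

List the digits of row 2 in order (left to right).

4 1

3 in 2 cells must be {1,2}; 7 in 3 cells must be {1,2,4}.
(1,1) = 3 − 2 = 1 completes the 3 across.
Given what's placed, (3,1) must be 2 to fit the 8 across and 7 down.
(3,2) = 8 − 2 = 6 completes the 8 across.
(2,1) = 7 − 3 = 4 completes the 7 down.
(2,2) = 5 − 4 = 1 completes the 5 across.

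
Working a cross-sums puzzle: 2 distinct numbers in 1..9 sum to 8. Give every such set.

2 distinct digits from 1–9 sum between 3 and 17.

{1,7}; {2,6}; {3,5}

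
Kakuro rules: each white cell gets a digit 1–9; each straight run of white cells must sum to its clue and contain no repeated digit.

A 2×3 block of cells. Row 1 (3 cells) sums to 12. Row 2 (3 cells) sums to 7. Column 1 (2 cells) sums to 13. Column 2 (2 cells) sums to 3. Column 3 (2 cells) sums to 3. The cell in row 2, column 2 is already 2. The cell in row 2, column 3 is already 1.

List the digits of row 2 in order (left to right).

7 in 3 cells must be {1,2,4}; 3 in 2 cells must be {1,2}.
(1,2) = 3 − 2 = 1 completes the 3 down.
(1,3) = 3 − 1 = 2 completes the 3 down.
(2,1) = 7 − 3 = 4 completes the 7 across.
(1,1) = 12 − 3 = 9 completes the 12 across.

4 2 1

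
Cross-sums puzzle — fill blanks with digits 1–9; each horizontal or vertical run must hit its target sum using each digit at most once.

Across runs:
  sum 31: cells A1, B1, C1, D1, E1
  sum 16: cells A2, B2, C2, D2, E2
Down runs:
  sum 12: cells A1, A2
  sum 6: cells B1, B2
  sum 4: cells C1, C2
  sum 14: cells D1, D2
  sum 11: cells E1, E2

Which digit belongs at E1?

7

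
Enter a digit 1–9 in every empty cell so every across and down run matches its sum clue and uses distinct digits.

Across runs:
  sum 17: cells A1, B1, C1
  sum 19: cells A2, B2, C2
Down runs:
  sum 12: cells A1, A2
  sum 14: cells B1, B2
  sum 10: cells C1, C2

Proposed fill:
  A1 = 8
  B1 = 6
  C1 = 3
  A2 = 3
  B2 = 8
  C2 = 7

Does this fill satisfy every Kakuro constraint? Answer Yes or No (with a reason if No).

No — the down run A1–A2 sums to 11, not 12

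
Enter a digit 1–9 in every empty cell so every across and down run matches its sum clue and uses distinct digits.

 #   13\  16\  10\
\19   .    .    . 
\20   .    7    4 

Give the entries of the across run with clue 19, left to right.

16 in 2 cells must be {7,9}.
R1C2 = 16 − 7 = 9 completes the 16 down.
R1C3 = 10 − 4 = 6 completes the 10 down.
R2C1 = 20 − 11 = 9 completes the 20 across.
R1C1 = 19 − 15 = 4 completes the 19 across.

4, 9, 6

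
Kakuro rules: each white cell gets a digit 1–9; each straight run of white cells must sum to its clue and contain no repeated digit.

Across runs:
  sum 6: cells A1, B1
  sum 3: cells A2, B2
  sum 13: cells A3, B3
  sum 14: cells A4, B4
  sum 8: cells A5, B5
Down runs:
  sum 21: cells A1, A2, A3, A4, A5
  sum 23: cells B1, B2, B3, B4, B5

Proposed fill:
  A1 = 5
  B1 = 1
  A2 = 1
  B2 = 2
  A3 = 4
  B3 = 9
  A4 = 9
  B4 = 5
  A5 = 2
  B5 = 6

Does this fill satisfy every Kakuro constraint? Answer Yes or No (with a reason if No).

Yes

Across: 5+1=6; 1+2=3; 4+9=13; 9+5=14; 2+6=8. Down: 5+1+4+9+2=21; 1+2+9+5+6=23. No digit repeats within any run.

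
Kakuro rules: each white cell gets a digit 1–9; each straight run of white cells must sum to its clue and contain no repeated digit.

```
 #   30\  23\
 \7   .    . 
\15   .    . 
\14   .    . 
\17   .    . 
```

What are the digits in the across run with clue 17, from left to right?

8 9

17 in 2 cells must be {8,9}; 30 in 4 cells must be {6,7,8,9}.
Only 6 fits R1C1 under both its across sum 7 and down sum 30.
R1C2 = 7 − 6 = 1 completes the 7 across.
Nothing is forced directly, so branch on R3C1, whose candidates are 8 or 9. If R3C1 = 8: that forces R3C2 = 6, R4C1 = 9, after which R4C2 would have to be in {8} for the 17 across but in {7,9} for the 23 down — contradiction. So R3C1 = 9.
R3C2 = 14 − 9 = 5 completes the 14 across.
R4C1 = 8: the only remaining digit allowed by both the 17 across and the 30 down.
R4C2 = 17 − 8 = 9 completes the 17 across.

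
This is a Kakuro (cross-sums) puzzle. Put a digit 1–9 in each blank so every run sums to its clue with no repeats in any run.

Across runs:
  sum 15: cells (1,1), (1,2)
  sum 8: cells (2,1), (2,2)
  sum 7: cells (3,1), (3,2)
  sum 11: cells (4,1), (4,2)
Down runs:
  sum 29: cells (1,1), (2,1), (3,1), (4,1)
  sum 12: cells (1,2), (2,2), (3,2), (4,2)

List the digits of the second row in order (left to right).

7 1

29 in 4 cells must be {5,7,8,9}.
Only 6 fits (1,2) under both its across sum 15 and down sum 12.
The 7 across and the 29 down share only 5, so (3,1) = 5.
(3,2) = 7 − 5 = 2 completes the 7 across.
(4,2) = 3: the only remaining digit allowed by both the 11 across and the 12 down.
(1,1) = 15 − 6 = 9 completes the 15 across.
Given what's placed, (2,1) must be 7 to fit the 8 across and 29 down.
(2,2) = 8 − 7 = 1 completes the 8 across.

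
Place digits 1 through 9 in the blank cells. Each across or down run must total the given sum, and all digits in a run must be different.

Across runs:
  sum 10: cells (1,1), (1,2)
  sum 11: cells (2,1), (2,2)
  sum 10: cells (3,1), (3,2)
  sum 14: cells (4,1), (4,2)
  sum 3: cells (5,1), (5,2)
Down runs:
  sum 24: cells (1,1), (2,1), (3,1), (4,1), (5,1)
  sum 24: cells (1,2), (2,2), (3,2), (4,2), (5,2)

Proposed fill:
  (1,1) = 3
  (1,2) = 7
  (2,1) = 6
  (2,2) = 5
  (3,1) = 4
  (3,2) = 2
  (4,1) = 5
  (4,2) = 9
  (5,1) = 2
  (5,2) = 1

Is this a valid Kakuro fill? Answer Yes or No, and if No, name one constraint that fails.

No — the across run (3,1)–(3,2) sums to 6, not 10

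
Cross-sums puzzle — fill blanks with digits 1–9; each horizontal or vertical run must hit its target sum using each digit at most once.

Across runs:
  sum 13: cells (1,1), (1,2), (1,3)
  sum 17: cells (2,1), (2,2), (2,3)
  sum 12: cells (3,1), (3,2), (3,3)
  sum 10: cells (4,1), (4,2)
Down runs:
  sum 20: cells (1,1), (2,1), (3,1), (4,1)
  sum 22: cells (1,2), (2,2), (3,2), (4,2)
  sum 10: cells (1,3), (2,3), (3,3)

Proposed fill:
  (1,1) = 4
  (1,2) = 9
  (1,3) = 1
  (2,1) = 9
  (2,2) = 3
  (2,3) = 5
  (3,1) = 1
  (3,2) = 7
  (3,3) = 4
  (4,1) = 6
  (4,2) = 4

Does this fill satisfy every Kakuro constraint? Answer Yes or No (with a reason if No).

No — the down run (1,2)–(4,2) sums to 23, not 22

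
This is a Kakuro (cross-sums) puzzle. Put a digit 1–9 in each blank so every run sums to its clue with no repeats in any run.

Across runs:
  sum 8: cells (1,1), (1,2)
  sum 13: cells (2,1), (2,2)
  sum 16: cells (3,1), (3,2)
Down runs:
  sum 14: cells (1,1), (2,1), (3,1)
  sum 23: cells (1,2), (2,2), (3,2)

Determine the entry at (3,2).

16 in 2 cells must be {7,9}; 23 in 3 cells must be {6,8,9}.
The 8 across and the 23 down share only 6, so (1,2) = 6.
Given what's placed, (3,2) must be 9 to fit the 16 across and 23 down.
(1,1) = 8 − 6 = 2 completes the 8 across.
(2,2) = 23 − 15 = 8 completes the 23 down.
(3,1) = 16 − 9 = 7 completes the 16 across.
(2,1) = 13 − 8 = 5 completes the 13 across.

9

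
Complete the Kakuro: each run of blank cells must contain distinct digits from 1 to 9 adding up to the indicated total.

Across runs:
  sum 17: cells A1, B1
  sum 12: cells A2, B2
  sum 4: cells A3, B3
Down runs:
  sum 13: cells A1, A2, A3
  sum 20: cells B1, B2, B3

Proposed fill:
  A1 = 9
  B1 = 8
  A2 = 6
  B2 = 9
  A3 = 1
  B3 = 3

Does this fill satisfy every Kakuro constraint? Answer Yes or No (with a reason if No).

No — the down run A1–A3 sums to 16, not 13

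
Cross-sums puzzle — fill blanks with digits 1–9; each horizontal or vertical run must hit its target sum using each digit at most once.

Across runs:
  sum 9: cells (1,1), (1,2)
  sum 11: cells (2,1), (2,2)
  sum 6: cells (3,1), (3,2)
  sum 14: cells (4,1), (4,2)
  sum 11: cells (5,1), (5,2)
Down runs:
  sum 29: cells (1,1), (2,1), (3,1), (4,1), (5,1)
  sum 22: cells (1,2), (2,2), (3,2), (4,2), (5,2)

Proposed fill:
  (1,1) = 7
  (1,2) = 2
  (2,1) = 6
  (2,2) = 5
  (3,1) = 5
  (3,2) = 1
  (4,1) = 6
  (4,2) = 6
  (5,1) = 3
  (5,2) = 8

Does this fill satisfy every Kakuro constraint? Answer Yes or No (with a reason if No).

No — the across run (4,1)–(4,2) sums to 12, not 14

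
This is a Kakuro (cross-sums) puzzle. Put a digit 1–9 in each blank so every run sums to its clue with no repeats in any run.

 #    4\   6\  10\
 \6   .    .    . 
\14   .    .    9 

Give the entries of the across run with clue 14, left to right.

6 in 3 cells must be {1,2,3}; 4 in 2 cells must be {1,3}.
R1C3 = 10 − 9 = 1 completes the 10 down.
R1C1 = 3: the only remaining digit allowed by both the 6 across and the 4 down.
R1C2 = 6 − 4 = 2 completes the 6 across.
R2C1 = 4 − 3 = 1 completes the 4 down.
R2C2 = 14 − 10 = 4 completes the 14 across.

1, 4, 9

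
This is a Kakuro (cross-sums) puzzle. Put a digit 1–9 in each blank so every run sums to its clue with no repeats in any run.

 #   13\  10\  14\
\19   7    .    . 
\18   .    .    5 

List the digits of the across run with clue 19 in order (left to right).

7, 3, 9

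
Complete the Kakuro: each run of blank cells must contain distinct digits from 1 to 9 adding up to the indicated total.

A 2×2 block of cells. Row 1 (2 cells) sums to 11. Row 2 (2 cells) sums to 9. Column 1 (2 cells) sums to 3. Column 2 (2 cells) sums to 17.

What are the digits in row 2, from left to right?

3 in 2 cells must be {1,2}; 17 in 2 cells must be {8,9}.
The 11 across and the 3 down share only 2, so (1,1) = 2.
(1,2) = 11 − 2 = 9 completes the 11 across.
(2,1) = 3 − 2 = 1 completes the 3 down.
(2,2) = 9 − 1 = 8 completes the 9 across.

1 8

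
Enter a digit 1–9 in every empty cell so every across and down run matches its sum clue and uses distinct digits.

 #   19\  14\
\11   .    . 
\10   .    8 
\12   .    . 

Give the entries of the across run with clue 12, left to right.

R2C1 = 10 − 8 = 2 completes the 10 across.
No cell is forced outright now. R1C1 can only be 8 or 9 (the digits allowed by both its 11 across and its 19 down). If R1C1 = 8: then R1C2 would have to be in {3} for the 11 across but in {1,2,4,5} for the 14 down — contradiction. So R1C1 = 9.
R1C2 = 11 − 9 = 2 completes the 11 across.
R3C1 = 19 − 11 = 8 completes the 19 down.
R3C2 = 12 − 8 = 4 completes the 12 across.

8, 4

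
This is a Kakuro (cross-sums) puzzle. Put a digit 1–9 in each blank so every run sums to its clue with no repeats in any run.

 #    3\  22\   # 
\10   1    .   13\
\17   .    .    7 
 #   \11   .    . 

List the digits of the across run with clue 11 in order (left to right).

5 6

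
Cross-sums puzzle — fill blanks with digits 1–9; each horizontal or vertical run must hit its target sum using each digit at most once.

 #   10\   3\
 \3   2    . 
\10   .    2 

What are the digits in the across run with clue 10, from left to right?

8 2

3 in 2 cells must be {1,2}.
R1C2 = 3 − 2 = 1 completes the 3 across.
R2C1 = 10 − 2 = 8 completes the 10 across.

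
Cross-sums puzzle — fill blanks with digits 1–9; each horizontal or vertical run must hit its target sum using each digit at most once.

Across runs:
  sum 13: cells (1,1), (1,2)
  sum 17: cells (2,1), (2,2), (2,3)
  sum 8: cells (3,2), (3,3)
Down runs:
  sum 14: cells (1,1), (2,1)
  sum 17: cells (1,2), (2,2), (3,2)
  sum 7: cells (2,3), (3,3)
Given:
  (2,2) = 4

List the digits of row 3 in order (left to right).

6 2

No cell is forced outright now. (2,3) can only be 5 or 6 (the digits allowed by both its 17 across and its 7 down). If (2,3) = 6: then (2,1) would have to be in {7} for the 17 across but in {5,6,8,9} for the 14 down — contradiction. So (2,3) = 5.
(2,1) = 17 − 9 = 8 completes the 17 across.
(3,3) = 7 − 5 = 2 completes the 7 down.
(1,1) = 14 − 8 = 6 completes the 14 down.
(1,2) = 13 − 6 = 7 completes the 13 across.
(3,2) = 8 − 2 = 6 completes the 8 across.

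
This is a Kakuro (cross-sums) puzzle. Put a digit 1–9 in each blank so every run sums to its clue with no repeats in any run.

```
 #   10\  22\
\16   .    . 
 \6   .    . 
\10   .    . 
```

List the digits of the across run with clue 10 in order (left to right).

16 in 2 cells must be {7,9}.
The 16 across and the 10 down share only 7, so R1C1 = 7.
R1C2 = 16 − 7 = 9 completes the 16 across.
Given what's placed, R2C2 must be 5 to fit the 6 across and 22 down.
R3C2 = 22 − 14 = 8 completes the 22 down.
R2C1 = 6 − 5 = 1 completes the 6 across.
R3C1 = 10 − 8 = 2 completes the 10 across.

2 8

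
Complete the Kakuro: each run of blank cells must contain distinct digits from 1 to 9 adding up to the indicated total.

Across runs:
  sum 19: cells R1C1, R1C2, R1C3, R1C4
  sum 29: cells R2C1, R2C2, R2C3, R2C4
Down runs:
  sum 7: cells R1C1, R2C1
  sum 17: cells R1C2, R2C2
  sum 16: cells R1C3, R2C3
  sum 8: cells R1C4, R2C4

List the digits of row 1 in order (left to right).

2 9 7 1

29 in 4 cells must be {5,7,8,9}; 17 in 2 cells must be {8,9}; 16 in 2 cells must be {7,9}.
Only 5 fits R2C1 under both its across sum 29 and down sum 7.
Given what's placed, R2C4 must be 7 to fit the 29 across and 8 down.
R1C1 = 7 − 5 = 2 completes the 7 down.
R1C4 = 8 − 7 = 1 completes the 8 down.
R2C3 = 9: the only remaining digit allowed by both the 29 across and the 16 down.
Given what's placed, R1C2 must be 9 to fit the 19 across and 17 down.
R1C3 = 19 − 12 = 7 completes the 19 across.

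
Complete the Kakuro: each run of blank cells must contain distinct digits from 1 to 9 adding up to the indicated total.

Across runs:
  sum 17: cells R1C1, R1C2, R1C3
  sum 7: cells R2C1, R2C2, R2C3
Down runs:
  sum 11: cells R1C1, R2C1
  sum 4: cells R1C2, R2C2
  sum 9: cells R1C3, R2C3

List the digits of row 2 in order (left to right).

7 in 3 cells must be {1,2,4}; 4 in 2 cells must be {1,3}.
The 7 across and the 4 down share only 1, so R2C2 = 1.
R1C2 = 4 − 1 = 3 completes the 4 down.
Nothing is forced directly, so branch on R2C1, whose candidates are 2 or 4. If R2C1 = 4: then R1C1 would have to be in {5,6,8,9} for the 17 across but in {7} for the 11 down — contradiction. So R2C1 = 2.
R1C1 = 11 − 2 = 9 completes the 11 down.
R1C3 = 17 − 12 = 5 completes the 17 across.
R2C3 = 7 − 3 = 4 completes the 7 across.

2 1 4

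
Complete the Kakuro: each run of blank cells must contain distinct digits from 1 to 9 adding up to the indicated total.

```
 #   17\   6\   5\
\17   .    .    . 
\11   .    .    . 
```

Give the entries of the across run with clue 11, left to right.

8 1 2

17 in 2 cells must be {8,9}.
The 11 across and the 17 down share only 8, so R2C1 = 8.
R1C1 = 17 − 8 = 9 completes the 17 down.
Nothing is forced directly, so branch on R2C2, whose candidates are 1 or 2. If R2C2 = 2: then R1C2 would have to be in {1,2,3,5,6,7} for the 17 across but in {4} for the 6 down — contradiction. So R2C2 = 1.
R1C2 = 6 − 1 = 5 completes the 6 down.
R1C3 = 17 − 14 = 3 completes the 17 across.
R2C3 = 11 − 9 = 2 completes the 11 across.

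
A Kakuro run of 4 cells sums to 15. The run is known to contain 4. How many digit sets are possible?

3

4 distinct digits from 1–9 sum between 10 and 30.
Keeping only sets containing 4.
Enumerating: {1,2,4,8}, {1,3,4,7}, {2,3,4,6}.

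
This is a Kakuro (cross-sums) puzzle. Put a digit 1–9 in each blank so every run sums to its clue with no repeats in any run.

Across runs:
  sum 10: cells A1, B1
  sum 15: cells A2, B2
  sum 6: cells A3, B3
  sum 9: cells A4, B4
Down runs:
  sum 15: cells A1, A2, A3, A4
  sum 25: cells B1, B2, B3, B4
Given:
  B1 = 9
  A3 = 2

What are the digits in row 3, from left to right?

A1 = 10 − 9 = 1 completes the 10 across.
B3 = 6 − 2 = 4 completes the 6 across.
Given what's placed, B2 must be 7 to fit the 15 across and 25 down.
B4 = 25 − 20 = 5 completes the 25 down.
A2 = 15 − 7 = 8 completes the 15 across.
A4 = 9 − 5 = 4 completes the 9 across.

2, 4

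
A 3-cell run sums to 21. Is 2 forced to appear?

No

Counterexample: {4,8,9} sums to 21 without using 2.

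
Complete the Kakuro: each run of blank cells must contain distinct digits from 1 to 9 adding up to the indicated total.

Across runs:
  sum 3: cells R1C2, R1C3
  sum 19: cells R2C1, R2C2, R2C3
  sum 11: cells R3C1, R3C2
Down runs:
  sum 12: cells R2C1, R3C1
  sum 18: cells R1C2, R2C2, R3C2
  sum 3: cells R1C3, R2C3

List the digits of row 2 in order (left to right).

3 in 2 cells must be {1,2}.
The 19 across and the 3 down share only 2, so R2C3 = 2.
R1C3 = 3 − 2 = 1 completes the 3 down.
R1C2 = 3 − 1 = 2 completes the 3 across.
R2C2 = 9: the only remaining digit allowed by both the 19 across and the 18 down.
R3C2 = 18 − 11 = 7 completes the 18 down.
R2C1 = 19 − 11 = 8 completes the 19 across.
R3C1 = 11 − 7 = 4 completes the 11 across.

8, 9, 2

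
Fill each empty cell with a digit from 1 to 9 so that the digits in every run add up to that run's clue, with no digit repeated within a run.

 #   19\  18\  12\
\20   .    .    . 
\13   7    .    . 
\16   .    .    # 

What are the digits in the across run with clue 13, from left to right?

7, 2, 4

16 in 2 cells must be {7,9}.
R3C1 = 9: the only remaining digit allowed by both the 16 across and the 19 down.
R3C2 = 16 − 9 = 7 completes the 16 across.
R1C1 = 19 − 16 = 3 completes the 19 down.
No cell is forced outright now. R2C2 can only be 2 or 5 (the digits allowed by both its 13 across and its 18 down). If R2C2 = 5: then R1C2 would have to be in {8,9} for the 20 across but in {6} for the 18 down — contradiction. So R2C2 = 2.
R1C2 = 18 − 9 = 9 completes the 18 down.
R1C3 = 20 − 12 = 8 completes the 20 across.
R2C3 = 13 − 9 = 4 completes the 13 across.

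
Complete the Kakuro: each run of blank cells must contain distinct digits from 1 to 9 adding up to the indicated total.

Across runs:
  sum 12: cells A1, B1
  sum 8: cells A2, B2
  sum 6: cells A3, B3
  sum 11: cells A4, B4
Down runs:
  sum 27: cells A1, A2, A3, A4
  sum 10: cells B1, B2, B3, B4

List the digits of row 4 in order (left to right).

7 4

10 in 4 cells must be {1,2,3,4}.
Nothing is forced directly, so branch on A3, whose candidates are 4 or 5. If A3 = 4: that forces A2 = 6, B2 = 2, after which B3 would have to be in {2} for the 6 across but in {1,3,4} for the 10 down — contradiction. So A3 = 5.
B3 = 6 − 5 = 1 completes the 6 across.
Nothing is forced directly, so branch on A1, whose candidates are 7 or 9. If A1 = 7: then B1 would have to be in {5} for the 12 across but in {2,3,4} for the 10 down — contradiction. So A1 = 9.
B1 = 12 − 9 = 3 completes the 12 across.
B2 = 2: the only remaining digit allowed by both the 8 across and the 10 down.
B4 = 10 − 6 = 4 completes the 10 down.
A2 = 8 − 2 = 6 completes the 8 across.
A4 = 11 − 4 = 7 completes the 11 across.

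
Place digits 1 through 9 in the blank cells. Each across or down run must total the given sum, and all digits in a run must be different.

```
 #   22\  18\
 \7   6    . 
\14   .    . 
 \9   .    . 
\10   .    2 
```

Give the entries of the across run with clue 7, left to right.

6, 1

R1C2 = 7 − 6 = 1 completes the 7 across.
R4C1 = 10 − 2 = 8 completes the 10 across.
Given what's placed, R2C1 must be 5 to fit the 14 across and 22 down.
R2C2 = 14 − 5 = 9 completes the 14 across.
R3C1 = 22 − 19 = 3 completes the 22 down.
R3C2 = 9 − 3 = 6 completes the 9 across.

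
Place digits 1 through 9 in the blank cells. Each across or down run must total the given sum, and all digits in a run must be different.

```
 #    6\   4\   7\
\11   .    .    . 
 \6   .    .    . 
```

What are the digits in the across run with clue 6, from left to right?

6 in 3 cells must be {1,2,3}; 4 in 2 cells must be {1,3}.
Nothing is forced directly, so branch on R2C1, whose candidates are 1 or 2. If R2C1 = 1: that forces R1C1 = 5, after which R1C2 would have to be in {2,4} for the 11 across but in {1,3} for the 4 down — contradiction. So R2C1 = 2.
R1C1 = 6 − 2 = 4 completes the 6 down.
Given what's placed, R1C2 must be 1 to fit the 11 across and 4 down.
R1C3 = 11 − 5 = 6 completes the 11 across.
R2C2 = 4 − 1 = 3 completes the 4 down.
R2C3 = 6 − 5 = 1 completes the 6 across.

2 3 1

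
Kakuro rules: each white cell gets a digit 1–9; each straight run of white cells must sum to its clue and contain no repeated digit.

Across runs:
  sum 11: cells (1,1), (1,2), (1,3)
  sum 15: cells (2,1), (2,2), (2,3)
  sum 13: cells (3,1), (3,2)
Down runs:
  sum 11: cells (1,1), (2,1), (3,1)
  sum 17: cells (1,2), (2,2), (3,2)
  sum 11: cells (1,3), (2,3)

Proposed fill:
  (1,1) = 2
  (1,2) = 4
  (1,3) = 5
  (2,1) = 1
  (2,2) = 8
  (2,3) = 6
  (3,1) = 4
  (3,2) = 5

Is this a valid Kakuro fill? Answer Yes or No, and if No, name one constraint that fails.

No — the across run (3,1)–(3,2) sums to 9, not 13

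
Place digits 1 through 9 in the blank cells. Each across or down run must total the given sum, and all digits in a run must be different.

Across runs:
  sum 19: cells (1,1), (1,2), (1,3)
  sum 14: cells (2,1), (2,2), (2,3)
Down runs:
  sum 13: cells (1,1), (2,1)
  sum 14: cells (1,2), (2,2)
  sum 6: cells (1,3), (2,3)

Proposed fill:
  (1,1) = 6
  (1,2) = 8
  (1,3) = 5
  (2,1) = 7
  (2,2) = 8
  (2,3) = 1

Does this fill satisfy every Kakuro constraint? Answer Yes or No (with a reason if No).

No — the down run (1,2)–(2,2) sums to 16, not 14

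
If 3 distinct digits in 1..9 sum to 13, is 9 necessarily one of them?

No

Counterexample: {1,4,8} sums to 13 without using 9.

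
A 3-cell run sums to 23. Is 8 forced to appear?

The only way to make 23 from 3 distinct digits is {6,8,9}, which contains 8.

Yes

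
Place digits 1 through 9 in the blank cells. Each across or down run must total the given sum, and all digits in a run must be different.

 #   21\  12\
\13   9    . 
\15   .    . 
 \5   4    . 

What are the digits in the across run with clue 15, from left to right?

8, 7

R1C2 = 13 − 9 = 4 completes the 13 across.
R2C1 = 21 − 13 = 8 completes the 21 down.
R2C2 = 15 − 8 = 7 completes the 15 across.
R3C2 = 5 − 4 = 1 completes the 5 across.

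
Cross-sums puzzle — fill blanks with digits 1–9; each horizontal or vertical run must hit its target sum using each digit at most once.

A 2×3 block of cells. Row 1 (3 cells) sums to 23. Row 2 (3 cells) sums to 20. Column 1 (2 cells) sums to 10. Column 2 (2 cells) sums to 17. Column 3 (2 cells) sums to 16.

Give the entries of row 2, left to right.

4 9 7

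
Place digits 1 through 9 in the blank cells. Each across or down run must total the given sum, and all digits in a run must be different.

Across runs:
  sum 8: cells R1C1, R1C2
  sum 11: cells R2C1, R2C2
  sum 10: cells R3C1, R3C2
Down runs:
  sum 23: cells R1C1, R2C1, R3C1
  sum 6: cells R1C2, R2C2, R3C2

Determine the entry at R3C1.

9

23 in 3 cells must be {6,8,9}; 6 in 3 cells must be {1,2,3}.
The 8 across and the 23 down share only 6, so R1C1 = 6.
R1C2 = 8 − 6 = 2 completes the 8 across.
Given what's placed, R2C2 must be 3 to fit the 11 across and 6 down.
R3C2 = 6 − 5 = 1 completes the 6 down.
R2C1 = 11 − 3 = 8 completes the 11 across.
R3C1 = 10 − 1 = 9 completes the 10 across.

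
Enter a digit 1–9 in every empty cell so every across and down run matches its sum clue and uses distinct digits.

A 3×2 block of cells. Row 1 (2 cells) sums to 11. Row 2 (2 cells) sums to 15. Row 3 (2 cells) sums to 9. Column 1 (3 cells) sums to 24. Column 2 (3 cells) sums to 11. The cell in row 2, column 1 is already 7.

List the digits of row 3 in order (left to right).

8, 1

24 in 3 cells must be {7,8,9}.
(2,2) = 15 − 7 = 8 completes the 15 across.
Given what's placed, (3,1) must be 8 to fit the 9 across and 24 down.
(3,2) = 9 − 8 = 1 completes the 9 across.
(1,1) = 24 − 15 = 9 completes the 24 down.
(1,2) = 11 − 9 = 2 completes the 11 across.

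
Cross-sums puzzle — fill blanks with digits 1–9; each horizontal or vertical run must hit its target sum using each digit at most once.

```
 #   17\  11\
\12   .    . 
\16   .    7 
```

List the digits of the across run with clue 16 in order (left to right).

16 in 2 cells must be {7,9}; 17 in 2 cells must be {8,9}.
R1C2 = 11 − 7 = 4 completes the 11 down.
R2C1 = 16 − 7 = 9 completes the 16 across.
R1C1 = 12 − 4 = 8 completes the 12 across.

9, 7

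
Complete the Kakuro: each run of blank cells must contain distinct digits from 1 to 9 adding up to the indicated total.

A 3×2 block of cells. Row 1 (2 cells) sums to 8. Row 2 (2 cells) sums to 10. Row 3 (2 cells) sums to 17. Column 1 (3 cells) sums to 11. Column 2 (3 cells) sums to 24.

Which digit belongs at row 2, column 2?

8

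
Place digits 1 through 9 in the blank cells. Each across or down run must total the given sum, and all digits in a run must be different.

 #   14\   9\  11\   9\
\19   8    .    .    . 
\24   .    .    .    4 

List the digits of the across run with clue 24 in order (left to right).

R1C4 = 9 − 4 = 5 completes the 9 down.
R2C1 = 14 − 8 = 6 completes the 14 down.
R2C2 = 5: the only remaining digit allowed by both the 24 across and the 9 down.
R2C3 = 24 − 15 = 9 completes the 24 across.
R1C2 = 9 − 5 = 4 completes the 9 down.
R1C3 = 19 − 17 = 2 completes the 19 across.

6 5 9 4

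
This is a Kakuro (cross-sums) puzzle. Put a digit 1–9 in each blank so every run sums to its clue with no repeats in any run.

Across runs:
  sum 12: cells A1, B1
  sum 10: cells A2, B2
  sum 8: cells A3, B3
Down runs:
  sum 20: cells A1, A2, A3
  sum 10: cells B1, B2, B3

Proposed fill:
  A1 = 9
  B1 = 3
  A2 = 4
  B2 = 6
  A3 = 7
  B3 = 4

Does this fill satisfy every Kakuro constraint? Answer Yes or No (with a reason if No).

No — the down run B1–B3 sums to 13, not 10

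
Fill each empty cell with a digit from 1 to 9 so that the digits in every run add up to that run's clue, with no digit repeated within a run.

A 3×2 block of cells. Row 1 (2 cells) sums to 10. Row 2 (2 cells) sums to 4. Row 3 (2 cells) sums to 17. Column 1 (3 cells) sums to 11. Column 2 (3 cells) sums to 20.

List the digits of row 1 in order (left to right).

4 in 2 cells must be {1,3}; 17 in 2 cells must be {8,9}.
The 4 across and the 20 down share only 3, so (2,2) = 3.
The 17 across and the 11 down share only 8, so (3,1) = 8.
(3,2) = 17 − 8 = 9 completes the 17 across.
(1,2) = 20 − 12 = 8 completes the 20 down.
(2,1) = 4 − 3 = 1 completes the 4 across.
(1,1) = 10 − 8 = 2 completes the 10 across.

2 8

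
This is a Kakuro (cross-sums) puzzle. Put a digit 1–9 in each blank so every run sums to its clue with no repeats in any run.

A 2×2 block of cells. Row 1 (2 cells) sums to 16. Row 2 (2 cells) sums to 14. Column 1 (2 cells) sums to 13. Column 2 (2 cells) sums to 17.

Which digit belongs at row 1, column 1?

7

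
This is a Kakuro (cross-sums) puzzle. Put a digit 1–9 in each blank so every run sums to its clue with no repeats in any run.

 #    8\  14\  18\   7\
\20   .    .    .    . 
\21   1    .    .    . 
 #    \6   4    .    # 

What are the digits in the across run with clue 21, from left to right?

1 9 7 4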